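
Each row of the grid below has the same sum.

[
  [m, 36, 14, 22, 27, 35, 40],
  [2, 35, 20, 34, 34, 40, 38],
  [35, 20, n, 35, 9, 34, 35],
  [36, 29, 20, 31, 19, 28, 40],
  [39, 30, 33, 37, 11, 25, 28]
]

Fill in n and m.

n = 35, m = 29

Rows 2 and 4 both add up to 203, so every row sums to 203.
Row 3: 35 + 20 + 35 + 9 + 34 + 35 = 168, so the missing entry is 203 − 168 = 35.
Row 1: 36 + 14 + 22 + 27 + 35 + 40 = 174, so the missing entry is 203 − 174 = 29.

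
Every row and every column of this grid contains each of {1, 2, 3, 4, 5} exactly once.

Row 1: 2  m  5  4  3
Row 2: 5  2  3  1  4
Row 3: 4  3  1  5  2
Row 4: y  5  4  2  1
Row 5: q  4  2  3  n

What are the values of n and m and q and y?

n = 5, m = 1, q = 1, y = 3

At (row 5, col 5): column 5 already has {1, 2, 3, 4}, so the value is 5.
Cell (5,1): row 5 already has {2, 3, 4, 5} → 1.
Cell (4,1): row 4 already has {1, 2, 4, 5} → 3.
For row 1, column 2: row 1 already has {2, 3, 4, 5}; that leaves 1.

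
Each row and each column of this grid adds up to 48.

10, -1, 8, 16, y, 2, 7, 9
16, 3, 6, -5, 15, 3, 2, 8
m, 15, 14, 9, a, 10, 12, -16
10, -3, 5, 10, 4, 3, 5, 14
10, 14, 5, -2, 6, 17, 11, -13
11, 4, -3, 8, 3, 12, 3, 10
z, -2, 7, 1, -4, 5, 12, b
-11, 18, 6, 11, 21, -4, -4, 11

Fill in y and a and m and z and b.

y = -3, a = 6, m = -2, z = 4, b = 25

Row 1: 10 − 1 + 8 + 16 + 2 + 7 + 9 = 51, so its missing entry is 48 − 51 = -3.
Column 5: -3 + 15 + 4 + 6 + 3 − 4 + 21 = 42, so its missing entry is 48 − 42 = 6.
Row 3: 15 + 14 + 9 + 6 + 10 + 12 − 16 = 50, so its missing entry is 48 − 50 = -2.
Column 8: 9 + 8 − 16 + 14 − 13 + 10 + 11 = 23, so its missing entry is 48 − 23 = 25.
Row 7: -2 + 7 + 1 − 4 + 5 + 12 + 25 = 44, so its missing entry is 48 − 44 = 4.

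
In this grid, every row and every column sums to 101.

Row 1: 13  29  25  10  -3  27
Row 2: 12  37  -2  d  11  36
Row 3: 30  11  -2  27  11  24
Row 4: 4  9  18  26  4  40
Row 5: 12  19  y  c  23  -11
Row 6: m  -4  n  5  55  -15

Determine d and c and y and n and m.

The known cells in column 1 total 71, leaving 101 − 71 = 30 for the blank.
The known cells in row 2 total 94, leaving 101 − 94 = 7 for the blank.
The known cells in column 4 total 75, leaving 101 − 75 = 26 for the blank.
The known cells in row 5 total 69, leaving 101 − 69 = 32 for the blank.
The known cells in row 6 total 71, leaving 101 − 71 = 30 for the blank.

d = 7, c = 26, y = 32, n = 30, m = 30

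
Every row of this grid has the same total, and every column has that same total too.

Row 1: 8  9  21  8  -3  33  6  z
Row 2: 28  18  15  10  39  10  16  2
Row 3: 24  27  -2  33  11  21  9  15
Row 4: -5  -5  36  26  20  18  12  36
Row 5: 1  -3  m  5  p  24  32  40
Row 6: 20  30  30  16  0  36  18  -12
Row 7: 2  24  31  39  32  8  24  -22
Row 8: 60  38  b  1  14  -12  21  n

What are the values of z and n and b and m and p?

z = 56, n = 23, b = -7, m = 14, p = 25

Rows 2 and 3 both sum to 138, so that's the common total.
The known cells in column 5 total 113, leaving 138 − 113 = 25 for the blank.
The known cells in row 1 total 82, leaving 138 − 82 = 56 for the blank.
The known cells in column 8 total 115, leaving 138 − 115 = 23 for the blank.
The known cells in row 5 total 124, leaving 138 − 124 = 14 for the blank.
The known cells in row 8 total 145, leaving 138 − 145 = -7 for the blank.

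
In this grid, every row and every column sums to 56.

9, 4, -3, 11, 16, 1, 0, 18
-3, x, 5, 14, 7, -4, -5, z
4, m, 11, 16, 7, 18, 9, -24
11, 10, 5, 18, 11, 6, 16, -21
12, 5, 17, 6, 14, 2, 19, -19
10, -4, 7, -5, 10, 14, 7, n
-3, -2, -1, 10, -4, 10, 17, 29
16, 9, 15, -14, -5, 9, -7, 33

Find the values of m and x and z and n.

m = 15, x = 19, z = 23, n = 17

Row 6 has 10 − 4 + 7 − 5 + 10 + 14 + 7 = 39; the blank must be 56 − 39 = 17.
Row 3 has 4 + 11 + 16 + 7 + 18 + 9 − 24 = 41; the blank must be 56 − 41 = 15.
Column 2 has 4 + 15 + 10 + 5 − 4 − 2 + 9 = 37; the blank must be 56 − 37 = 19.
Row 2 has -3 + 19 + 5 + 14 + 7 − 4 − 5 = 33; the blank must be 56 − 33 = 23.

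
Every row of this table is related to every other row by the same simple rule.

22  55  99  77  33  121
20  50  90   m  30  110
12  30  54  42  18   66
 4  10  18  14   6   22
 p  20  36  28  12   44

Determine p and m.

Each row is a constant multiple of every other row — this is a multiplication table with the headers hidden.
Row 5 is 44/121 = 4/11 times row 1, so its entry in column 1 is 22 × 4/11 = 8.
Row 2 is 110/121 = 10/11 times row 1, so its entry in column 4 is 77 × 10/11 = 70.

p = 8, m = 70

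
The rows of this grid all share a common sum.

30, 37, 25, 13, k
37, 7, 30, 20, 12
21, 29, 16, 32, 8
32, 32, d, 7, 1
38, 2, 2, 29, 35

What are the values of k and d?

k = 1, d = 34

Rows 2 and 5 both add up to 106, so every row sums to 106.
Row 1: 30 + 37 + 25 + 13 = 105, so the missing entry is 106 − 105 = 1.
Row 4: 32 + 32 + 7 + 1 = 72, so the missing entry is 106 − 72 = 34.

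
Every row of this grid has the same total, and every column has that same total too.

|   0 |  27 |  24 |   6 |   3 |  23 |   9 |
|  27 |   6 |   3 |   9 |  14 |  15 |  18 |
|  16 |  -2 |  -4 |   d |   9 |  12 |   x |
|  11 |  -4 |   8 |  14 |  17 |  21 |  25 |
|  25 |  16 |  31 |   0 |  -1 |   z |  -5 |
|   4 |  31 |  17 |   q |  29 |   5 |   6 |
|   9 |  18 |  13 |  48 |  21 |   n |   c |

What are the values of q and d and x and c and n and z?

q = 0, d = 15, x = 46, c = -7, n = -10, z = 26

Rows 1 and 2 both sum to 92, so that's the common total.
The known cells in row 5 total 66, leaving 92 − 66 = 26 for the blank.
The known cells in column 6 total 102, leaving 92 − 102 = -10 for the blank.
The known cells in row 7 total 99, leaving 92 − 99 = -7 for the blank.
The known cells in column 7 total 46, leaving 92 − 46 = 46 for the blank.
The known cells in row 3 total 77, leaving 92 − 77 = 15 for the blank.
The known cells in row 6 total 92, leaving 92 − 92 = 0 for the blank.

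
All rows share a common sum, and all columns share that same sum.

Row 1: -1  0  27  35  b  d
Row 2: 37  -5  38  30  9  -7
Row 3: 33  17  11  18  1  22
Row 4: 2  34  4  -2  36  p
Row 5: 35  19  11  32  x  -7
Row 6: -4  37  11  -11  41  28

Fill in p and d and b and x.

p = 28, d = 38, b = 3, x = 12

Rows 2 and 3 both sum to 102, so that's the common total.
Row 5 has 35 + 19 + 11 + 32 − 7 = 90; the blank must be 102 − 90 = 12.
Column 5 has 9 + 1 + 36 + 12 + 41 = 99; the blank must be 102 − 99 = 3.
Row 4 has 2 + 34 + 4 − 2 + 36 = 74; the blank must be 102 − 74 = 28.
Row 1 has -1 + 0 + 27 + 35 + 3 = 64; the blank must be 102 − 64 = 38.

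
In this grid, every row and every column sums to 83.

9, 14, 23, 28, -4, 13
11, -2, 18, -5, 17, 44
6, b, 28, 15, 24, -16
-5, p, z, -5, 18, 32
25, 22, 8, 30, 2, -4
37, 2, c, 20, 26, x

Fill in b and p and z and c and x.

b = 26, p = 21, z = 22, c = -16, x = 14

Column 6 has 13 + 44 − 16 + 32 − 4 = 69; the blank must be 83 − 69 = 14.
Row 3 has 6 + 28 + 15 + 24 − 16 = 57; the blank must be 83 − 57 = 26.
Column 2 has 14 − 2 + 26 + 22 + 2 = 62; the blank must be 83 − 62 = 21.
Row 4 has -5 + 21 − 5 + 18 + 32 = 61; the blank must be 83 − 61 = 22.
Row 6 has 37 + 2 + 20 + 26 + 14 = 99; the blank must be 83 − 99 = -16.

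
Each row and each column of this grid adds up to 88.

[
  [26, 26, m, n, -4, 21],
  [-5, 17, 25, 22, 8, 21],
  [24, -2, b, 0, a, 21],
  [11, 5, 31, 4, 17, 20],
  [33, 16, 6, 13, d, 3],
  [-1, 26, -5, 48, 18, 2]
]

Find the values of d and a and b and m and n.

d = 17, a = 32, b = 13, m = 18, n = 1

The known cells in row 5 total 71, leaving 88 − 71 = 17 for the blank.
The known cells in column 5 total 56, leaving 88 − 56 = 32 for the blank.
The known cells in column 4 total 87, leaving 88 − 87 = 1 for the blank.
The known cells in row 1 total 70, leaving 88 − 70 = 18 for the blank.
The known cells in row 3 total 75, leaving 88 − 75 = 13 for the blank.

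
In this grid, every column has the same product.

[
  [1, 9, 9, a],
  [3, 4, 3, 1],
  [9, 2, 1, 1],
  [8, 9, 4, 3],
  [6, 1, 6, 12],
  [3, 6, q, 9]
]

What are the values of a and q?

a = 12, q = 6

Columns 1 and 2 each multiply to 3888, so every column has product 3888.
Column 4: 1×1×3×12×9 = 324, so the missing entry is 3888 ÷ 324 = 12.
Column 3: 9×3×1×4×6 = 648, so the missing entry is 3888 ÷ 648 = 6.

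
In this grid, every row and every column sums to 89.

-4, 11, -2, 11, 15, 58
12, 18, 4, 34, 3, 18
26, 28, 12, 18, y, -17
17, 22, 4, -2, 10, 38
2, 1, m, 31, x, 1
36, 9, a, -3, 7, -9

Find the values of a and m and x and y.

a = 49, m = 22, x = 32, y = 22

Row 3: 26 + 28 + 12 + 18 − 17 = 67, so its missing entry is 89 − 67 = 22.
Column 5: 15 + 3 + 22 + 10 + 7 = 57, so its missing entry is 89 − 57 = 32.
Row 5: 2 + 1 + 31 + 32 + 1 = 67, so its missing entry is 89 − 67 = 22.
Row 6: 36 + 9 − 3 + 7 − 9 = 40, so its missing entry is 89 − 40 = 49.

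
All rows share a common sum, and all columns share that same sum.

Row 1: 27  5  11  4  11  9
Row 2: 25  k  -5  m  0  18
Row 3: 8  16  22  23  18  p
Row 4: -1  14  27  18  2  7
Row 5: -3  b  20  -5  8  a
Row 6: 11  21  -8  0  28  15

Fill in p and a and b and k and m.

p = -20, a = 38, b = 9, k = 2, m = 27

Rows 1 and 4 both sum to 67, so that's the common total.
Row 3 has 8 + 16 + 22 + 23 + 18 = 87; the blank must be 67 − 87 = -20.
Column 6 has 9 + 18 − 20 + 7 + 15 = 29; the blank must be 67 − 29 = 38.
Row 5 has -3 + 20 − 5 + 8 + 38 = 58; the blank must be 67 − 58 = 9.
Column 2 has 5 + 16 + 14 + 9 + 21 = 65; the blank must be 67 − 65 = 2.
Row 2 has 25 + 2 − 5 + 0 + 18 = 40; the blank must be 67 − 40 = 27.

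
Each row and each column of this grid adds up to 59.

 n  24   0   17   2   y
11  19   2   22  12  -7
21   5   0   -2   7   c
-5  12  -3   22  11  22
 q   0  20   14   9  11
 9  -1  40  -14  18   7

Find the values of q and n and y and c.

q = 5, n = 18, y = -2, c = 28

The known cells in row 5 total 54, leaving 59 − 54 = 5 for the blank.
The known cells in row 3 total 31, leaving 59 − 31 = 28 for the blank.
The known cells in column 6 total 61, leaving 59 − 61 = -2 for the blank.
The known cells in row 1 total 41, leaving 59 − 41 = 18 for the blank.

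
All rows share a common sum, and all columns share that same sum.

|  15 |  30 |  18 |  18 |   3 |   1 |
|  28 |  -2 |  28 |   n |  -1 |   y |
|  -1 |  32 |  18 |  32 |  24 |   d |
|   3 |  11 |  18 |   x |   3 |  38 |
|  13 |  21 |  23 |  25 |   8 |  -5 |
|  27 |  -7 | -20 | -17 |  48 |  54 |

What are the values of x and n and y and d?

Rows 1 and 5 both sum to 85, so that's the common total.
Row 3 has -1 + 32 + 18 + 32 + 24 = 105; the blank must be 85 − 105 = -20.
Row 4 has 3 + 11 + 18 + 3 + 38 = 73; the blank must be 85 − 73 = 12.
Column 4 has 18 + 32 + 12 + 25 − 17 = 70; the blank must be 85 − 70 = 15.
Row 2 has 28 − 2 + 28 + 15 − 1 = 68; the blank must be 85 − 68 = 17.

x = 12, n = 15, y = 17, d = -20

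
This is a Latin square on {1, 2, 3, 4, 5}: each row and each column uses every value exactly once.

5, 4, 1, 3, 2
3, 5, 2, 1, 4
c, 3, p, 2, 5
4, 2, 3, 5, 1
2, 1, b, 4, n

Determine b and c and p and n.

At (row 5, col 5): column 5 already has {1, 2, 4, 5}, so the value is 3.
At (row 3, col 1): column 1 already has {2, 3, 4, 5}, so the value is 1.
For row 5, column 3: row 5 already has {1, 2, 3, 4}; that leaves 5.
At (row 3, col 3): row 3 already has {1, 2, 3, 5}, so the value is 4.

b = 5, c = 1, p = 4, n = 3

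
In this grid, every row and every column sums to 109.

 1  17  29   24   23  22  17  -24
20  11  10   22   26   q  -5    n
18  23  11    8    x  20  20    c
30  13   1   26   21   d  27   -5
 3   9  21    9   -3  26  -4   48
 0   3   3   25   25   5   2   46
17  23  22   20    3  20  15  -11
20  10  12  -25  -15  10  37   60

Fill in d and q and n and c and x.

d = -4, q = 10, n = 15, c = -20, x = 29

Column 5 has 23 + 26 + 21 − 3 + 25 + 3 − 15 = 80; the blank must be 109 − 80 = 29.
Row 3 has 18 + 23 + 11 + 8 + 29 + 20 + 20 = 129; the blank must be 109 − 129 = -20.
Column 8 has -24 − 20 − 5 + 48 + 46 − 11 + 60 = 94; the blank must be 109 − 94 = 15.
Row 2 has 20 + 11 + 10 + 22 + 26 − 5 + 15 = 99; the blank must be 109 − 99 = 10.
Row 4 has 30 + 13 + 1 + 26 + 21 + 27 − 5 = 113; the blank must be 109 − 113 = -4.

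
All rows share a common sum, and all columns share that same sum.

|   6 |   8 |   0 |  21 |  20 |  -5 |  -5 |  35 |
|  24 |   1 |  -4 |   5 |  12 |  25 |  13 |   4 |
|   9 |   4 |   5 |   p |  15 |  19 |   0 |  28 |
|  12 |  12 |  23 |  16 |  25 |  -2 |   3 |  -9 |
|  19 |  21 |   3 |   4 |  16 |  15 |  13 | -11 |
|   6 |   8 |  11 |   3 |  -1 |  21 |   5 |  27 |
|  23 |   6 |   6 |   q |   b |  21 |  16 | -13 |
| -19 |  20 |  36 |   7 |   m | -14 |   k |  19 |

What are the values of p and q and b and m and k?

p = 0, q = 24, b = -3, m = -4, k = 35

Rows 1 and 2 both sum to 80, so that's the common total.
Row 3: 9 + 4 + 5 + 15 + 19 + 0 + 28 = 80, so its missing entry is 80 − 80 = 0.
Column 7: -5 + 13 + 0 + 3 + 13 + 5 + 16 = 45, so its missing entry is 80 − 45 = 35.
Row 8: -19 + 20 + 36 + 7 − 14 + 35 + 19 = 84, so its missing entry is 80 − 84 = -4.
Column 5: 20 + 12 + 15 + 25 + 16 − 1 − 4 = 83, so its missing entry is 80 − 83 = -3.
Row 7: 23 + 6 + 6 − 3 + 21 + 16 − 13 = 56, so its missing entry is 80 − 56 = 24.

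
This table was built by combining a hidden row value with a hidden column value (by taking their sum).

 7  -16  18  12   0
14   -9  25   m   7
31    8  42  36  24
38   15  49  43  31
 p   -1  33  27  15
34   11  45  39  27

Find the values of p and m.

p = 22, m = 19

The difference between any two rows is the same in every column — this is an addition table with the headers hidden.
Row 5 minus row 1 is 15 − 0 = 15, so its entry in column 1 is 7 + 15 = 22.
Row 2 minus row 1 is 7 − 0 = 7, so its entry in column 4 is 12 + 7 = 19.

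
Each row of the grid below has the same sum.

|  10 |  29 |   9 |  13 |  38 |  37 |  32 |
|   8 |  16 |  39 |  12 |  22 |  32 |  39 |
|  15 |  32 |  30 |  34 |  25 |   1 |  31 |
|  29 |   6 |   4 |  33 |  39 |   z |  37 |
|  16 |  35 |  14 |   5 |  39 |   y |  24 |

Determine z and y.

z = 20, y = 35

The complete rows each total 168.
Row 4 is missing 168 − 148 = 20 (since 29 + 6 + 4 + 33 + 39 + 37 = 148).
Row 5 is missing 168 − 133 = 35 (since 16 + 35 + 14 + 5 + 39 + 24 = 133).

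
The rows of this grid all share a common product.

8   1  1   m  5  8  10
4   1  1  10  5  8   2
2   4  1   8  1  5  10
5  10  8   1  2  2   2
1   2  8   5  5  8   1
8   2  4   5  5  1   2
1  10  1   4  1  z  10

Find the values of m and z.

m = 1, z = 8

Rows 2 and 6 each multiply to 3200, so every row has product 3200.
Row 1: 8×1×1×5×8×10 = 3200, so the missing entry is 3200 ÷ 3200 = 1.
Row 7: 1×10×1×4×1×10 = 400, so the missing entry is 3200 ÷ 400 = 8.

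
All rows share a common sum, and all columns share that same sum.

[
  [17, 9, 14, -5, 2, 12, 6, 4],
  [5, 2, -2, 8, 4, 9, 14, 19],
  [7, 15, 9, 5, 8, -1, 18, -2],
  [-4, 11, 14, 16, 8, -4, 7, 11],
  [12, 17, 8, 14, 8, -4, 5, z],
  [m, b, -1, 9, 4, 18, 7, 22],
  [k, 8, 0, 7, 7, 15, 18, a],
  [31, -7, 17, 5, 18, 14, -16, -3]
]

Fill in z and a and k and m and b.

z = -1, a = 9, k = -5, m = -4, b = 4

Rows 1 and 2 both sum to 59, so that's the common total.
The known cells in column 2 total 55, leaving 59 − 55 = 4 for the blank.
The known cells in row 6 total 63, leaving 59 − 63 = -4 for the blank.
The known cells in column 1 total 64, leaving 59 − 64 = -5 for the blank.
The known cells in row 7 total 50, leaving 59 − 50 = 9 for the blank.
The known cells in row 5 total 60, leaving 59 − 60 = -1 for the blank.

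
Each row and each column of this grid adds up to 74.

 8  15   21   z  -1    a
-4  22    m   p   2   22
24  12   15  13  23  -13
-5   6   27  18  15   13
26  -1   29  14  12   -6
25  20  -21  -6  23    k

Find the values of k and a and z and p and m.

The known cells in column 3 total 71, leaving 74 − 71 = 3 for the blank.
The known cells in row 6 total 41, leaving 74 − 41 = 33 for the blank.
The known cells in column 6 total 49, leaving 74 − 49 = 25 for the blank.
The known cells in row 1 total 68, leaving 74 − 68 = 6 for the blank.
The known cells in row 2 total 45, leaving 74 − 45 = 29 for the blank.

k = 33, a = 25, z = 6, p = 29, m = 3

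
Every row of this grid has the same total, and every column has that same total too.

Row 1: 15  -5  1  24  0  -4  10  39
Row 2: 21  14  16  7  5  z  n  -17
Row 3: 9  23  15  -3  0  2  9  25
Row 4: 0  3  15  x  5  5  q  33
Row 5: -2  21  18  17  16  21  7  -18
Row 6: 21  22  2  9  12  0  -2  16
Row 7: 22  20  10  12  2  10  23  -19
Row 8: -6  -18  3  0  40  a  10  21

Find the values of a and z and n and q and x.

Rows 1 and 3 both sum to 80, so that's the common total.
Column 4 has 24 + 7 − 3 + 17 + 9 + 12 + 0 = 66; the blank must be 80 − 66 = 14.
Row 4 has 0 + 3 + 15 + 14 + 5 + 5 + 33 = 75; the blank must be 80 − 75 = 5.
Column 7 has 10 + 9 + 5 + 7 − 2 + 23 + 10 = 62; the blank must be 80 − 62 = 18.
Row 2 has 21 + 14 + 16 + 7 + 5 + 18 − 17 = 64; the blank must be 80 − 64 = 16.
Row 8 has -6 − 18 + 3 + 0 + 40 + 10 + 21 = 50; the blank must be 80 − 50 = 30.

a = 30, z = 16, n = 18, q = 5, x = 14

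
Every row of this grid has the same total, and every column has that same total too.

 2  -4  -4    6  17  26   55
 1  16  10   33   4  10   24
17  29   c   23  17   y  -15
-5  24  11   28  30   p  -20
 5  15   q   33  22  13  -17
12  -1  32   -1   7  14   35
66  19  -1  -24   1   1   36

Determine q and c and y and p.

q = 27, c = 23, y = 4, p = 30

Rows 1 and 2 both sum to 98, so that's the common total.
Row 4: -5 + 24 + 11 + 28 + 30 − 20 = 68, so its missing entry is 98 − 68 = 30.
Column 6: 26 + 10 + 30 + 13 + 14 + 1 = 94, so its missing entry is 98 − 94 = 4.
Row 5: 5 + 15 + 33 + 22 + 13 − 17 = 71, so its missing entry is 98 − 71 = 27.
Row 3: 17 + 29 + 23 + 17 + 4 − 15 = 75, so its missing entry is 98 − 75 = 23.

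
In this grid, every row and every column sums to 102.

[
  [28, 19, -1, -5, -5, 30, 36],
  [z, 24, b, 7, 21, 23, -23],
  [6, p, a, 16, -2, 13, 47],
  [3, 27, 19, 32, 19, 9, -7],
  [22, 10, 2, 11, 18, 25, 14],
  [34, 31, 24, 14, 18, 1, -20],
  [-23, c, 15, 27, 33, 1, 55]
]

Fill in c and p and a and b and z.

Row 7: -23 + 15 + 27 + 33 + 1 + 55 = 108, so its missing entry is 102 − 108 = -6.
Column 2: 19 + 24 + 27 + 10 + 31 − 6 = 105, so its missing entry is 102 − 105 = -3.
Row 3: 6 − 3 + 16 − 2 + 13 + 47 = 77, so its missing entry is 102 − 77 = 25.
Column 3: -1 + 25 + 19 + 2 + 24 + 15 = 84, so its missing entry is 102 − 84 = 18.
Row 2: 24 + 18 + 7 + 21 + 23 − 23 = 70, so its missing entry is 102 − 70 = 32.

c = -6, p = -3, a = 25, b = 18, z = 32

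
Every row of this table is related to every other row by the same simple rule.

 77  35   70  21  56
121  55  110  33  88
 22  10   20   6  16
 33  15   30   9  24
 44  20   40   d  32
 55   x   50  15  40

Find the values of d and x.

Each row is a constant multiple of every other row — this is a multiplication table with the headers hidden.
Row 5 is 44/77 = 4/7 times row 1, so its entry in column 4 is 21 × 4/7 = 12.
Row 6 is 55/77 = 5/7 times row 1, so its entry in column 2 is 35 × 5/7 = 25.

d = 12, x = 25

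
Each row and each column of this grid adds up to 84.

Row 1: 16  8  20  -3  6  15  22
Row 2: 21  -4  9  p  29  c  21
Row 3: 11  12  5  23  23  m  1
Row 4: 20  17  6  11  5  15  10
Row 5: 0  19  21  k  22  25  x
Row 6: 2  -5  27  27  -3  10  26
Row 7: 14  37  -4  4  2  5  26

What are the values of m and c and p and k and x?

m = 9, c = 5, p = 3, k = 19, x = -22

Column 7 has 22 + 21 + 1 + 10 + 26 + 26 = 106; the blank must be 84 − 106 = -22.
Row 5 has 0 + 19 + 21 + 22 + 25 − 22 = 65; the blank must be 84 − 65 = 19.
Row 3 has 11 + 12 + 5 + 23 + 23 + 1 = 75; the blank must be 84 − 75 = 9.
Column 6 has 15 + 9 + 15 + 25 + 10 + 5 = 79; the blank must be 84 − 79 = 5.
Row 2 has 21 − 4 + 9 + 29 + 5 + 21 = 81; the blank must be 84 − 81 = 3.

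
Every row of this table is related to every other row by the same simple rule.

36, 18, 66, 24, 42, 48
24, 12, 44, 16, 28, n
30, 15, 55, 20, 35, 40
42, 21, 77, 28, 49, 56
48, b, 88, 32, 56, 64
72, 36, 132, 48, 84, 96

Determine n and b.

Each row is a constant multiple of every other row — this is a multiplication table with the headers hidden.
Row 2 is 16/24 = 2/3 times row 1, so its entry in column 6 is 48 × 2/3 = 32.
Row 5 is 32/24 = 4/3 times row 1, so its entry in column 2 is 18 × 4/3 = 24.

n = 32, b = 24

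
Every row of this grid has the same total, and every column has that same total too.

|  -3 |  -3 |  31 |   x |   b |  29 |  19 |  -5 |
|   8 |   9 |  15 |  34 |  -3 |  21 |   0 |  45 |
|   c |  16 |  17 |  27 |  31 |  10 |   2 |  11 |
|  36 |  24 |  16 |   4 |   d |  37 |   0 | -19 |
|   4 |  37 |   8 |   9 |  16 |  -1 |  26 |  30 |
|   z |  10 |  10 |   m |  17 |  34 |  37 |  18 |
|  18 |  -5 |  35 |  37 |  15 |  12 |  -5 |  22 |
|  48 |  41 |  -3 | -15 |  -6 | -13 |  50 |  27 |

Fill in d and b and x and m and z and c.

d = 31, b = 28, x = 33, m = 0, z = 3, c = 15

Rows 2 and 5 both sum to 129, so that's the common total.
Row 4: 36 + 24 + 16 + 4 + 37 + 0 − 19 = 98, so its missing entry is 129 − 98 = 31.
Column 5: -3 + 31 + 31 + 16 + 17 + 15 − 6 = 101, so its missing entry is 129 − 101 = 28.
Row 1: -3 − 3 + 31 + 28 + 29 + 19 − 5 = 96, so its missing entry is 129 − 96 = 33.
Row 3: 16 + 17 + 27 + 31 + 10 + 2 + 11 = 114, so its missing entry is 129 − 114 = 15.
Column 1: -3 + 8 + 15 + 36 + 4 + 18 + 48 = 126, so its missing entry is 129 − 126 = 3.
Row 6: 3 + 10 + 10 + 17 + 34 + 37 + 18 = 129, so its missing entry is 129 − 129 = 0.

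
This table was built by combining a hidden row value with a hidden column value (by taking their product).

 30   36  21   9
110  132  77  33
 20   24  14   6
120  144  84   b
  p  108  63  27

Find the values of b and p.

Each row is a constant multiple of every other row — this is a multiplication table with the headers hidden.
Row 4 is 144/36 = 4/1 times row 1, so its entry in column 4 is 9 × 4/1 = 36.
Row 5 is 108/36 = 3/1 times row 1, so its entry in column 1 is 30 × 3/1 = 90.

b = 36, p = 90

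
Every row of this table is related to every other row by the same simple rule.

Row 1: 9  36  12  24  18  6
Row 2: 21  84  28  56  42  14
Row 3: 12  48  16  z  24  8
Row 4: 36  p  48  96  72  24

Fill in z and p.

Each row is a constant multiple of every other row — this is a multiplication table with the headers hidden.
Row 3 is 16/12 = 4/3 times row 1, so its entry in column 4 is 24 × 4/3 = 32.
Row 4 is 48/12 = 4/1 times row 1, so its entry in column 2 is 36 × 4/1 = 144.

z = 32, p = 144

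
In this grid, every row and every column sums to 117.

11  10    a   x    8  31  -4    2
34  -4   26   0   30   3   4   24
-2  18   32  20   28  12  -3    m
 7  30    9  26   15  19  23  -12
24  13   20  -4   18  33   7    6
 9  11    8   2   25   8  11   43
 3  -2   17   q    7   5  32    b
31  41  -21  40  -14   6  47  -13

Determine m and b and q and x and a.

m = 12, b = 55, q = 0, x = 33, a = 26

The known cells in row 3 total 105, leaving 117 − 105 = 12 for the blank.
The known cells in column 8 total 62, leaving 117 − 62 = 55 for the blank.
The known cells in column 3 total 91, leaving 117 − 91 = 26 for the blank.
The known cells in row 1 total 84, leaving 117 − 84 = 33 for the blank.
The known cells in row 7 total 117, leaving 117 − 117 = 0 for the blank.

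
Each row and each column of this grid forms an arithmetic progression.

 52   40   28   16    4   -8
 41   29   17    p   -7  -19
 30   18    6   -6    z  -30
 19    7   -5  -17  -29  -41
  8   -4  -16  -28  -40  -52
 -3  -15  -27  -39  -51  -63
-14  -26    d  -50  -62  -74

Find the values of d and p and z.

Along each row the entries change by -12 per step; down each column they change by -11.
Row 7: from -14 at column 1, stepping by -12 to column 3 gives -38.
Row 2: from 41 at column 1, stepping by -12 to column 4 gives 5.
Row 3: from 30 at column 1, stepping by -12 to column 5 gives -18.

d = -38, p = 5, z = -18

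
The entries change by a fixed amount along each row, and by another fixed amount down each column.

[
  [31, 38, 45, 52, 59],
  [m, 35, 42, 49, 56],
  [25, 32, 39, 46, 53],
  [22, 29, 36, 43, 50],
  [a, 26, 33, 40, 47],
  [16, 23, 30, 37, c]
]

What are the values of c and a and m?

c = 44, a = 19, m = 28

Along each row the entries change by 7 per step; down each column they change by -3.
Row 6: from 16 at column 1, stepping by 7 to column 5 gives 44.
Row 5: from 26 at column 2, stepping by 7 to column 1 gives 19.
Row 2: from 35 at column 2, stepping by 7 to column 1 gives 28.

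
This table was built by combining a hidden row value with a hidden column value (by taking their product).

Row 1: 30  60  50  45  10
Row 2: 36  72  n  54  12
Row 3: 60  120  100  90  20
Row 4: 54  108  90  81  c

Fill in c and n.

Each row is a constant multiple of every other row — this is a multiplication table with the headers hidden.
Row 4 is 108/60 = 9/5 times row 1, so its entry in column 5 is 10 × 9/5 = 18.
Row 2 is 72/60 = 6/5 times row 1, so its entry in column 3 is 50 × 6/5 = 60.

c = 18, n = 60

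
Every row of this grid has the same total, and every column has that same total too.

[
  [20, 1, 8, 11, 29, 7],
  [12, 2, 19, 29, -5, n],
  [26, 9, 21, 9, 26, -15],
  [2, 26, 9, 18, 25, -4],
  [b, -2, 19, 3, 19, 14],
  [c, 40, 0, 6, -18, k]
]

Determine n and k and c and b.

Rows 1 and 3 both sum to 76, so that's the common total.
The known cells in row 5 total 53, leaving 76 − 53 = 23 for the blank.
The known cells in column 1 total 83, leaving 76 − 83 = -7 for the blank.
The known cells in row 6 total 21, leaving 76 − 21 = 55 for the blank.
The known cells in row 2 total 57, leaving 76 − 57 = 19 for the blank.

n = 19, k = 55, c = -7, b = 23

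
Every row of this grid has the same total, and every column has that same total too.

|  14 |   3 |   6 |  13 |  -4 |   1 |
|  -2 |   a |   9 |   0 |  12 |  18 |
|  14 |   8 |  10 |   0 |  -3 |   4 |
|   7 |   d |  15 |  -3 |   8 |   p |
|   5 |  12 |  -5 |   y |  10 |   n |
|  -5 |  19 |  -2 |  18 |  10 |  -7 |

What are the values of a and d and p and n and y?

Rows 1 and 3 both sum to 33, so that's the common total.
The known cells in column 4 total 28, leaving 33 − 28 = 5 for the blank.
The known cells in row 2 total 37, leaving 33 − 37 = -4 for the blank.
The known cells in column 2 total 38, leaving 33 − 38 = -5 for the blank.
The known cells in row 5 total 27, leaving 33 − 27 = 6 for the blank.
The known cells in row 4 total 22, leaving 33 − 22 = 11 for the blank.

a = -4, d = -5, p = 11, n = 6, y = 5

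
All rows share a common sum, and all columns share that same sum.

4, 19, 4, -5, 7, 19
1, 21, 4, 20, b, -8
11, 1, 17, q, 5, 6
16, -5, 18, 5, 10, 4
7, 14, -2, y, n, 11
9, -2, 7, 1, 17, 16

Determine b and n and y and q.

Rows 1 and 4 both sum to 48, so that's the common total.
Row 3 has 11 + 1 + 17 + 5 + 6 = 40; the blank must be 48 − 40 = 8.
Row 2 has 1 + 21 + 4 + 20 − 8 = 38; the blank must be 48 − 38 = 10.
Column 5 has 7 + 10 + 5 + 10 + 17 = 49; the blank must be 48 − 49 = -1.
Row 5 has 7 + 14 − 2 − 1 + 11 = 29; the blank must be 48 − 29 = 19.

b = 10, n = -1, y = 19, q = 8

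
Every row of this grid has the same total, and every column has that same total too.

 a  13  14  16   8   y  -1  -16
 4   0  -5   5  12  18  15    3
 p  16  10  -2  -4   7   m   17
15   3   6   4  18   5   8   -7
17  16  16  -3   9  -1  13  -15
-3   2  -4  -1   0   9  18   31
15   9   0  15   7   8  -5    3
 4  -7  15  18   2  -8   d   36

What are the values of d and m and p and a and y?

Rows 2 and 4 both sum to 52, so that's the common total.
Row 8 has 4 − 7 + 15 + 18 + 2 − 8 + 36 = 60; the blank must be 52 − 60 = -8.
Column 7 has -1 + 15 + 8 + 13 + 18 − 5 − 8 = 40; the blank must be 52 − 40 = 12.
Row 3 has 16 + 10 − 2 − 4 + 7 + 12 + 17 = 56; the blank must be 52 − 56 = -4.
Column 1 has 4 − 4 + 15 + 17 − 3 + 15 + 4 = 48; the blank must be 52 − 48 = 4.
Row 1 has 4 + 13 + 14 + 16 + 8 − 1 − 16 = 38; the blank must be 52 − 38 = 14.

d = -8, m = 12, p = -4, a = 4, y = 14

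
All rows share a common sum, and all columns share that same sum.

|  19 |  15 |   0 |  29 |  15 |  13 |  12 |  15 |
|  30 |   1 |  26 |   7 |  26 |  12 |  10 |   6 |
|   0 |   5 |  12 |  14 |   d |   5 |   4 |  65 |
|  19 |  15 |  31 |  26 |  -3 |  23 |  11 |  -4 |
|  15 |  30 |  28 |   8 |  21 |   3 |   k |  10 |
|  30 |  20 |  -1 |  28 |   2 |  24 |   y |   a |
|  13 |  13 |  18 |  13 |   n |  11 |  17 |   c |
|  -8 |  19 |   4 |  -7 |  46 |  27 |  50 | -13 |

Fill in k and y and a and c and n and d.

Rows 1 and 2 both sum to 118, so that's the common total.
The known cells in row 3 total 105, leaving 118 − 105 = 13 for the blank.
The known cells in row 5 total 115, leaving 118 − 115 = 3 for the blank.
The known cells in column 5 total 120, leaving 118 − 120 = -2 for the blank.
The known cells in row 7 total 83, leaving 118 − 83 = 35 for the blank.
The known cells in column 8 total 114, leaving 118 − 114 = 4 for the blank.
The known cells in row 6 total 107, leaving 118 − 107 = 11 for the blank.

k = 3, y = 11, a = 4, c = 35, n = -2, d = 13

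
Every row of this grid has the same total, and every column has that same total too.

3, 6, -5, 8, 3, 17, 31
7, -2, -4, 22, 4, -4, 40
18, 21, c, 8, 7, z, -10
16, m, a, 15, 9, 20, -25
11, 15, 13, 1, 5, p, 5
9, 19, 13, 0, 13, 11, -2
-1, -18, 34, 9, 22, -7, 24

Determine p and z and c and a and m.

p = 13, z = 13, c = 6, a = 6, m = 22

Rows 1 and 2 both sum to 63, so that's the common total.
Column 2: 6 − 2 + 21 + 15 + 19 − 18 = 41, so its missing entry is 63 − 41 = 22.
Row 5: 11 + 15 + 13 + 1 + 5 + 5 = 50, so its missing entry is 63 − 50 = 13.
Row 4: 16 + 22 + 15 + 9 + 20 − 25 = 57, so its missing entry is 63 − 57 = 6.
Column 3: -5 − 4 + 6 + 13 + 13 + 34 = 57, so its missing entry is 63 − 57 = 6.
Row 3: 18 + 21 + 6 + 8 + 7 − 10 = 50, so its missing entry is 63 − 50 = 13.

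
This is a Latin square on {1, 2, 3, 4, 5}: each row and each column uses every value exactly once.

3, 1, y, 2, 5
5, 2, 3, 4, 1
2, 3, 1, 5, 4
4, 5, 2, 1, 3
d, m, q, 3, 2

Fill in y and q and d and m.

y = 4, q = 5, d = 1, m = 4

For row 1, column 3: row 1 already has {1, 2, 3, 5}; that leaves 4.
At (row 5, col 1): column 1 already has {2, 3, 4, 5}, so the value is 1.
At (row 5, col 2): column 2 already has {1, 2, 3, 5}, so the value is 4.
At (row 5, col 3): row 5 already has {1, 2, 3, 4}, so the value is 5.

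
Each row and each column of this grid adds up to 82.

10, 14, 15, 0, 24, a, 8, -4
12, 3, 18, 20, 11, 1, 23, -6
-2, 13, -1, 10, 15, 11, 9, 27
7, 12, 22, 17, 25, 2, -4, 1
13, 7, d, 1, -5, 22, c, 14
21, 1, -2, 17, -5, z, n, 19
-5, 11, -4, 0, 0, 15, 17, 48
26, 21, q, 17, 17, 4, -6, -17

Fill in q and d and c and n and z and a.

q = 20, d = 14, c = 16, n = 19, z = 12, a = 15

Row 8: 26 + 21 + 17 + 17 + 4 − 6 − 17 = 62, so its missing entry is 82 − 62 = 20.
Column 3: 15 + 18 − 1 + 22 − 2 − 4 + 20 = 68, so its missing entry is 82 − 68 = 14.
Row 5: 13 + 7 + 14 + 1 − 5 + 22 + 14 = 66, so its missing entry is 82 − 66 = 16.
Column 7: 8 + 23 + 9 − 4 + 16 + 17 − 6 = 63, so its missing entry is 82 − 63 = 19.
Row 6: 21 + 1 − 2 + 17 − 5 + 19 + 19 = 70, so its missing entry is 82 − 70 = 12.
Row 1: 10 + 14 + 15 + 0 + 24 + 8 − 4 = 67, so its missing entry is 82 − 67 = 15.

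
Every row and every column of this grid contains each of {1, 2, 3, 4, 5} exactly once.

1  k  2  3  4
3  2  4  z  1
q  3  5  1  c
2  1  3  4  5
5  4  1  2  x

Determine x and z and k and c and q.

For row 5, column 5: row 5 already has {1, 2, 4, 5}; that leaves 3.
For row 1, column 2: row 1 already has {1, 2, 3, 4}; that leaves 5.
For row 3, column 5: column 5 already has {1, 3, 4, 5}; that leaves 2.
For row 3, column 1: row 3 already has {1, 2, 3, 5}; that leaves 4.
At (row 2, col 4): row 2 already has {1, 2, 3, 4}, so the value is 5.

x = 3, z = 5, k = 5, c = 2, q = 4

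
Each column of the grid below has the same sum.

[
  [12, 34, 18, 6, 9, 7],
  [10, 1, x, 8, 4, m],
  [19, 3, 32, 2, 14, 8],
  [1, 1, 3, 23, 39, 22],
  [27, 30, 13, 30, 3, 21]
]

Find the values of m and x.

Columns 1 and 5 both add up to 69, so every column sums to 69.
Column 6: 7 + 8 + 22 + 21 = 58, so the missing entry is 69 − 58 = 11.
Column 3: 18 + 32 + 3 + 13 = 66, so the missing entry is 69 − 66 = 3.

m = 11, x = 3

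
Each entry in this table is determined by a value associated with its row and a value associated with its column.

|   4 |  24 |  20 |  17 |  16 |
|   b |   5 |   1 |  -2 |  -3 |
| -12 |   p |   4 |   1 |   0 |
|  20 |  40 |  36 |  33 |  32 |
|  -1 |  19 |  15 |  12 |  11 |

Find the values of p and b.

The difference between any two rows is the same in every column — this is an addition table with the headers hidden.
Row 3 minus row 1 is 0 − 16 = -16, so its entry in column 2 is 24 + (-16) = 8.
Row 2 minus row 1 is -3 − 16 = -19, so its entry in column 1 is 4 + (-19) = -15.

p = 8, b = -15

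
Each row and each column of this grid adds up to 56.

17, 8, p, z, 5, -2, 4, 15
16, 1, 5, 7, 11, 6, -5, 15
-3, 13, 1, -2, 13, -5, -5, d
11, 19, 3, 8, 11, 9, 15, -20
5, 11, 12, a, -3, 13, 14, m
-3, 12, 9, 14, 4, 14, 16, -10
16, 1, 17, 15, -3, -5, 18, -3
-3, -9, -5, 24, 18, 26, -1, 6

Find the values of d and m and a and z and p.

d = 44, m = 9, a = -5, z = -5, p = 14

The known cells in row 3 total 12, leaving 56 − 12 = 44 for the blank.
The known cells in column 3 total 42, leaving 56 − 42 = 14 for the blank.
The known cells in row 1 total 61, leaving 56 − 61 = -5 for the blank.
The known cells in column 4 total 61, leaving 56 − 61 = -5 for the blank.
The known cells in row 5 total 47, leaving 56 − 47 = 9 for the blank.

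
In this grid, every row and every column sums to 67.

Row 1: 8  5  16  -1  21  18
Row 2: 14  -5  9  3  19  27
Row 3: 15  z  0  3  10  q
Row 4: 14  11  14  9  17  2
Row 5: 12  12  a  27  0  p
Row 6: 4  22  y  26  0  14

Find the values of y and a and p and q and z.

y = 1, a = 27, p = -11, q = 17, z = 22

Column 2 has 5 − 5 + 11 + 12 + 22 = 45; the blank must be 67 − 45 = 22.
Row 3 has 15 + 22 + 0 + 3 + 10 = 50; the blank must be 67 − 50 = 17.
Column 6 has 18 + 27 + 17 + 2 + 14 = 78; the blank must be 67 − 78 = -11.
Row 5 has 12 + 12 + 27 + 0 − 11 = 40; the blank must be 67 − 40 = 27.
Row 6 has 4 + 22 + 26 + 0 + 14 = 66; the blank must be 67 − 66 = 1.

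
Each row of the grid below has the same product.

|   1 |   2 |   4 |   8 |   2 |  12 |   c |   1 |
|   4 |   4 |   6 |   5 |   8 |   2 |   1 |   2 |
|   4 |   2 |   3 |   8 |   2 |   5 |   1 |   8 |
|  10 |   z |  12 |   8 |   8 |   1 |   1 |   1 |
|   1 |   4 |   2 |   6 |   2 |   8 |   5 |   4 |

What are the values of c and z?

c = 10, z = 2

Rows 2 and 3 each multiply to 15360, so every row has product 15360.
Row 1: 1×2×4×8×2×12×1 = 1536, so the missing entry is 15360 ÷ 1536 = 10.
Row 4: 10×12×8×8×1×1×1 = 7680, so the missing entry is 15360 ÷ 7680 = 2.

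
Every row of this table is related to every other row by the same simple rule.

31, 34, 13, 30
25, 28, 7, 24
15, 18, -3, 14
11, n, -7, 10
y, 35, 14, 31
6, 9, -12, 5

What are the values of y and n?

y = 32, n = 14

The difference between any two rows is the same in every column — this is an addition table with the headers hidden.
Row 5 minus row 1 is 31 − 30 = 1, so its entry in column 1 is 31 + 1 = 32.
Row 4 minus row 1 is 10 − 30 = -20, so its entry in column 2 is 34 + (-20) = 14.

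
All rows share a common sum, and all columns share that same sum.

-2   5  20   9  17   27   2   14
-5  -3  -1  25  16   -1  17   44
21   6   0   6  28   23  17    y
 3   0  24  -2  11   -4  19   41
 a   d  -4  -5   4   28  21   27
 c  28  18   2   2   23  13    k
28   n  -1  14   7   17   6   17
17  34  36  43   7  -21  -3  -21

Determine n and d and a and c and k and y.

n = 4, d = 18, a = 3, c = 27, k = -21, y = -9

Rows 1 and 2 both sum to 92, so that's the common total.
Row 3: 21 + 6 + 0 + 6 + 28 + 23 + 17 = 101, so its missing entry is 92 − 101 = -9.
Row 7: 28 − 1 + 14 + 7 + 17 + 6 + 17 = 88, so its missing entry is 92 − 88 = 4.
Column 8: 14 + 44 − 9 + 41 + 27 + 17 − 21 = 113, so its missing entry is 92 − 113 = -21.
Row 6: 28 + 18 + 2 + 2 + 23 + 13 − 21 = 65, so its missing entry is 92 − 65 = 27.
Column 1: -2 − 5 + 21 + 3 + 27 + 28 + 17 = 89, so its missing entry is 92 − 89 = 3.
Row 5: 3 − 4 − 5 + 4 + 28 + 21 + 27 = 74, so its missing entry is 92 − 74 = 18.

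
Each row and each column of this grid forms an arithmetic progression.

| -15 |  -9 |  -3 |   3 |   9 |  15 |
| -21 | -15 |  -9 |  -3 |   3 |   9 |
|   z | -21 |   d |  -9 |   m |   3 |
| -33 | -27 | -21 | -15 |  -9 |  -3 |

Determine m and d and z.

Along each row the entries change by 6 per step; down each column they change by -6.
Row 3: from -21 at column 2, stepping by 6 to column 5 gives -3.
Row 3: from -21 at column 2, stepping by 6 to column 3 gives -15.
Row 3: from -21 at column 2, stepping by 6 to column 1 gives -27.

m = -3, d = -15, z = -27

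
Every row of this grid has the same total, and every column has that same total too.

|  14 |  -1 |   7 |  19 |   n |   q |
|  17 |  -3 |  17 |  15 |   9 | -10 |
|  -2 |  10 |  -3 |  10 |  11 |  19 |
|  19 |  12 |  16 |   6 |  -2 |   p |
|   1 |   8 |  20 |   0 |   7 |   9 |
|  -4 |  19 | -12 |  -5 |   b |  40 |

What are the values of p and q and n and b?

Rows 2 and 3 both sum to 45, so that's the common total.
The known cells in row 6 total 38, leaving 45 − 38 = 7 for the blank.
The known cells in column 5 total 32, leaving 45 − 32 = 13 for the blank.
The known cells in row 4 total 51, leaving 45 − 51 = -6 for the blank.
The known cells in row 1 total 52, leaving 45 − 52 = -7 for the blank.

p = -6, q = -7, n = 13, b = 7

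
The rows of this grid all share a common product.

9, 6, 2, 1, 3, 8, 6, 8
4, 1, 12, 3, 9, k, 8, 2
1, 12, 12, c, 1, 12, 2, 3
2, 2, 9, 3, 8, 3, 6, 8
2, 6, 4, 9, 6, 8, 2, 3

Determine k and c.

Rows 1 and 4 each multiply to 124416, so every row has product 124416.
Row 2: 4×1×12×3×9×8×2 = 20736, so the missing entry is 124416 ÷ 20736 = 6.
Row 3: 1×12×12×1×12×2×3 = 10368, so the missing entry is 124416 ÷ 10368 = 12.

k = 6, c = 12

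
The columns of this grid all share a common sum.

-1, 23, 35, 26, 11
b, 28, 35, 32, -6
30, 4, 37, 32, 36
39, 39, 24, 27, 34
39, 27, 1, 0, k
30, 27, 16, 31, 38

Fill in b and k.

b = 11, k = 35

The complete columns each total 148.
Column 1 is missing 148 − 137 = 11 (since -1 + 30 + 39 + 39 + 30 = 137).
Column 5 is missing 148 − 113 = 35 (since 11 − 6 + 36 + 34 + 38 = 113).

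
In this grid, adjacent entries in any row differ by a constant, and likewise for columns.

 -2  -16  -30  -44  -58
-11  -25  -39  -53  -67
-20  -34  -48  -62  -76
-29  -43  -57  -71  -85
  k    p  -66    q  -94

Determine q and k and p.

q = -80, k = -38, p = -52

Along each row the entries change by -14 per step; down each column they change by -9.
Row 5: from -66 at column 3, stepping by -14 to column 4 gives -80.
Row 5: from -66 at column 3, stepping by -14 to column 1 gives -38.
Row 5: from -66 at column 3, stepping by -14 to column 2 gives -52.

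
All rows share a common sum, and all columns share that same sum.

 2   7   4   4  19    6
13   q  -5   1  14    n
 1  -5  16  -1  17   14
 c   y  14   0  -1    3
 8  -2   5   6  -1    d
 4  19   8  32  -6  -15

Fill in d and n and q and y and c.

Rows 1 and 3 both sum to 42, so that's the common total.
Column 1: 2 + 13 + 1 + 8 + 4 = 28, so its missing entry is 42 − 28 = 14.
Row 4: 14 + 14 + 0 − 1 + 3 = 30, so its missing entry is 42 − 30 = 12.
Column 2: 7 − 5 + 12 − 2 + 19 = 31, so its missing entry is 42 − 31 = 11.
Row 2: 13 + 11 − 5 + 1 + 14 = 34, so its missing entry is 42 − 34 = 8.
Row 5: 8 − 2 + 5 + 6 − 1 = 16, so its missing entry is 42 − 16 = 26.

d = 26, n = 8, q = 11, y = 12, c = 14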